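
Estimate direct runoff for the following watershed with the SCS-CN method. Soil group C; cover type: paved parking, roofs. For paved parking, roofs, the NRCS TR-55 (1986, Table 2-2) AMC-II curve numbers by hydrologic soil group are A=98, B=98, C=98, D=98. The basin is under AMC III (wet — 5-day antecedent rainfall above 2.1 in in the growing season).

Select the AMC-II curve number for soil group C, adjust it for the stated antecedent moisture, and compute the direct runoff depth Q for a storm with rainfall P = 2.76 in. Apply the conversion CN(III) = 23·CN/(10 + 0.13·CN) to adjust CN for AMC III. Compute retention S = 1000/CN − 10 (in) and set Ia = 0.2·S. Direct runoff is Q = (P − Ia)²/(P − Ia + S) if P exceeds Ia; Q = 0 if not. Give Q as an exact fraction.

Q = 5969571169/2247322525 in ≈ 2.656 in

NRCS table: paved parking, roofs, soil group C → CN(II) = 98
Adjust CN=98 to AMC III: 23·98/(10 + 0.13·98) → 2254 ÷ (1137/50) = 112700/1137 ≈ 99.120
Retention S: 1000/CN − 10 with CN=99.120 → S = 100/1127 ≈ 0.089 in
Ia = 0.2S: 0.2·0.089 = 0.018 in (exactly 20/1127)
Excess rainfall: 2.760 − 0.018 = 2.742 in; P > Ia so Q > 0
Runoff Q = (P−Ia)²/(P−Ia+S) = (2.742)²/(2.742+0.089) = 5969571169/2247322525 ≈ 2.656 in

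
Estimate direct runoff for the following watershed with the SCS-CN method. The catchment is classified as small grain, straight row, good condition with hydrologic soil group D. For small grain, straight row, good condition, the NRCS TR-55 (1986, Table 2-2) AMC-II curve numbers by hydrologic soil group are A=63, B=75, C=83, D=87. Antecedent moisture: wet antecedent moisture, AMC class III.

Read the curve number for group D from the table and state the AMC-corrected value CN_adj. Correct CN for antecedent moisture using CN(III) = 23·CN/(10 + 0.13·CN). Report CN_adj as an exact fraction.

NRCS table: small grain, straight row, good condition, soil group D → CN(II) = 87
Adjust CN=87 to AMC III: 23·87/(10 + 0.13·87) → 2001 ÷ (2131/100) = 200100/2131 ≈ 93.900

CN_adj = 200100/2131 ≈ 93.900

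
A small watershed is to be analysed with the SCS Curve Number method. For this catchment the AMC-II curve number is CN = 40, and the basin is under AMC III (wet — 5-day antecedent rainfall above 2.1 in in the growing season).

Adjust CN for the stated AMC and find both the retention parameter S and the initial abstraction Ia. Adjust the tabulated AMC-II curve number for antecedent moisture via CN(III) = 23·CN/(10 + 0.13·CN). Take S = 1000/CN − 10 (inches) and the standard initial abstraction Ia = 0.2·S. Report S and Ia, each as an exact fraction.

S = 150/23 in ≈ 6.522 in; Ia = 30/23 in ≈ 1.304 in

Adjust CN=40 to AMC III: 23·40/(10 + 0.13·40) → 920 ÷ (76/5) = 1150/19 ≈ 60.526
Retention S: 1000/CN − 10 with CN=60.526 → S = 150/23 ≈ 6.522 in
Ia = 0.2S: 0.2·6.522 = 1.304 in (exactly 30/23)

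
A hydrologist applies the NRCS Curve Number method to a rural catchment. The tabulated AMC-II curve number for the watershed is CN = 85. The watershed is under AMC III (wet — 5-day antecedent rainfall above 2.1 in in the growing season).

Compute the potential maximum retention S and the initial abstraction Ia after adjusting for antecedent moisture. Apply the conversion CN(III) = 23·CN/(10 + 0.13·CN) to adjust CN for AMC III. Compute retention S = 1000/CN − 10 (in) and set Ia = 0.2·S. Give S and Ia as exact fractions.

Wet (AMC III): CN(III) = 23·85/(10 + 0.13·85) = 1955/(421/20) = 39100/421 ≈ 92.874
S = 1000/(39100/421) − 10 = 300/391 in ≈ 0.767 in
Ia = 0.2·(300/391) = 60/391 in ≈ 0.153 in

S = 300/391 in ≈ 0.767 in; Ia = 60/391 in ≈ 0.153 in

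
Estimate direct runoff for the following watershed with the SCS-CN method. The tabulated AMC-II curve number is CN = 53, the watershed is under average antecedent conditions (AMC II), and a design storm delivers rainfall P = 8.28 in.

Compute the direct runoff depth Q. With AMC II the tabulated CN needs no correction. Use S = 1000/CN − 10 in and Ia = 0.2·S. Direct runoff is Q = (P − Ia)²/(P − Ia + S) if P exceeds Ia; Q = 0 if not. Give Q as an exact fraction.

Average conditions: CN = 53 (no AMC adjustment).
Retention S: 1000/CN − 10 with CN=53.000 → S = 470/53 ≈ 8.868 in
Initial abstraction Ia = S/5 = (470/53)/5 = 94/53 ≈ 1.774 in
Excess rainfall: 8.280 − 1.774 = 6.506 in; P > Ia so Q > 0
Runoff Q = (P−Ia)²/(P−Ia+S) = (6.506)²/(6.506+8.868) = 74321641/26991575 ≈ 2.754 in

Q = 74321641/26991575 in ≈ 2.754 in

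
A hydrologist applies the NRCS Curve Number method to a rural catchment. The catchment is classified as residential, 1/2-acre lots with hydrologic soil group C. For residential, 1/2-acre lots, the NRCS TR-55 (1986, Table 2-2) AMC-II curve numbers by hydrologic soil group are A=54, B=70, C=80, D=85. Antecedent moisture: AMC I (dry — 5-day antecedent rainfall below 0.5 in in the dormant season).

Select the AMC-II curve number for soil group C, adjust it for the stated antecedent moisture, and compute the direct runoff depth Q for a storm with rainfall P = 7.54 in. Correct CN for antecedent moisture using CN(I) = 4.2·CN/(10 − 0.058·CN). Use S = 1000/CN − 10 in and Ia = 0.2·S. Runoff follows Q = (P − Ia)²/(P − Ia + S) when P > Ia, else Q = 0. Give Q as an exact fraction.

NRCS table: residential, 1/2-acre lots, soil group C → CN(II) = 80
Dry (AMC I): CN(I) = 4.2·80/(10 − 0.058·80) = 336/(134/25) = 4200/67 ≈ 62.687
Retention S: 1000/CN − 10 with CN=62.687 → S = 125/21 ≈ 5.952 in
Ia = 0.2S: 0.2·5.952 = 1.190 in (exactly 25/21)
Since P=7.540 > Ia=1.190: effective rainfall P−Ia = 6667/1050 in
Q: (6667/1050)² ÷ (12917/1050) = 44448889/13562850 in (≈ 3.277 in)

Q = 44448889/13562850 in ≈ 3.277 in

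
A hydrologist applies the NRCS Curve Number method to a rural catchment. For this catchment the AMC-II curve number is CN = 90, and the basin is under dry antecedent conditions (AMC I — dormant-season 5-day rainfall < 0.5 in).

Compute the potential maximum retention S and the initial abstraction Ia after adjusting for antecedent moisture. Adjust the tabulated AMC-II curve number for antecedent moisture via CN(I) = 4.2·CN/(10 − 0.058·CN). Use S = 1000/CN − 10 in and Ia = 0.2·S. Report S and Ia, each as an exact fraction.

S = 500/189 in ≈ 2.646 in; Ia = 100/189 in ≈ 0.529 in

Dry (AMC I): CN(I) = 4.2·90/(10 − 0.058·90) = 378/(239/50) = 18900/239 ≈ 79.079
S = 1000/(18900/239) − 10 = 500/189 in ≈ 2.646 in
Ia = 0.2S: 0.2·2.646 = 0.529 in (exactly 100/189)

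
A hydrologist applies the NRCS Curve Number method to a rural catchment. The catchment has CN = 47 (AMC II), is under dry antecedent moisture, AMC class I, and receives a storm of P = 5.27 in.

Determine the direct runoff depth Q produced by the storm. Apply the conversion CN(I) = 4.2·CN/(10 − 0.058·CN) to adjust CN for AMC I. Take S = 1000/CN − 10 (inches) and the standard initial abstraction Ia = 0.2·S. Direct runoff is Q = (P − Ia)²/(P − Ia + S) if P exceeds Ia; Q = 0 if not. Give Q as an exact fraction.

Q = 0 in ≈ 0.000 in

Adjust CN=47 to AMC I: 4.2·47/(10 − 0.058·47) → (987/5) ÷ (3637/500) = 98700/3637 ≈ 27.138
Retention S: 1000/CN − 10 with CN=27.138 → S = 26500/987 ≈ 26.849 in
Initial abstraction Ia = S/5 = (26500/987)/5 = 5300/987 ≈ 5.370 in
P = 5.270 ≤ Ia = 5.370 in: entire storm abstracted, Q = 0.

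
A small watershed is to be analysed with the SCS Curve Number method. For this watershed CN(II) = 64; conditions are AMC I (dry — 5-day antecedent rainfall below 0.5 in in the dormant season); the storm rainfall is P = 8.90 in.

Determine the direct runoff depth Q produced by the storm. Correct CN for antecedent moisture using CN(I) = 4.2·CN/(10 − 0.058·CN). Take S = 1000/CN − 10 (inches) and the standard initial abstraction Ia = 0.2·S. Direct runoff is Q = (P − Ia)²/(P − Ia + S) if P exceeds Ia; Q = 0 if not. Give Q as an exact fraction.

CN(I) from CN(II)=64: (4.2·64)/(10 − 0.058·64) = 5600/131 ≈ 42.748
Max retention: S = 1000/(5600/131) − 10 = 375/28 in (≈ 13.393 in)
Initial abstraction Ia = S/5 = (375/28)/5 = 75/28 ≈ 2.679 in
Excess rainfall: 8.900 − 2.679 = 6.221 in; P > Ia so Q > 0
Q: (871/140)² ÷ (1373/70) = 758641/384440 in (≈ 1.973 in)

Q = 758641/384440 in ≈ 1.973 in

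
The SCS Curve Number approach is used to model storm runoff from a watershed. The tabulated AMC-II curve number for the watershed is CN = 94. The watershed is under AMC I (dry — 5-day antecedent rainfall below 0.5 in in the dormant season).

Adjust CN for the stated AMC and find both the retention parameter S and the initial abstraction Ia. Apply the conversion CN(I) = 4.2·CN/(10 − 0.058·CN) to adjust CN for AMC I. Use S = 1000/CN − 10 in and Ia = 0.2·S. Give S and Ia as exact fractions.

S = 500/329 in ≈ 1.520 in; Ia = 100/329 in ≈ 0.304 in

Dry (AMC I): CN(I) = 4.2·94/(10 − 0.058·94) = (1974/5)/(1137/250) = 32900/379 ≈ 86.807
Retention S: 1000/CN − 10 with CN=86.807 → S = 500/329 ≈ 1.520 in
Ia = 0.2S: 0.2·1.520 = 0.304 in (exactly 100/329)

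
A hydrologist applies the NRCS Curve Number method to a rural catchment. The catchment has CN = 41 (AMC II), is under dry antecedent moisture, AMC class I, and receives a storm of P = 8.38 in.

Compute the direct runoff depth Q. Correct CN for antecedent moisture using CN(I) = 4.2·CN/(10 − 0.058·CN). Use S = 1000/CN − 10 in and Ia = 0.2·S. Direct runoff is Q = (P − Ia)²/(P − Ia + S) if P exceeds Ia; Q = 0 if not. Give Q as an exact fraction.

Adjust CN=41 to AMC I: 4.2·41/(10 − 0.058·41) → (861/5) ÷ (3811/500) = 86100/3811 ≈ 22.592
S = 1000/(86100/3811) − 10 = 29500/861 in ≈ 34.262 in
Initial abstraction Ia = S/5 = (29500/861)/5 = 5900/861 ≈ 6.852 in
P − Ia = 8.380 − 6.852 = 65759/43050 ≈ 1.528 in (> 0, runoff occurs)
Runoff Q = (P−Ia)²/(P−Ia+S) = (1.528)²/(1.528+34.262) = 4324246081/66329674950 ≈ 0.065 in

Q = 4324246081/66329674950 in ≈ 0.065 in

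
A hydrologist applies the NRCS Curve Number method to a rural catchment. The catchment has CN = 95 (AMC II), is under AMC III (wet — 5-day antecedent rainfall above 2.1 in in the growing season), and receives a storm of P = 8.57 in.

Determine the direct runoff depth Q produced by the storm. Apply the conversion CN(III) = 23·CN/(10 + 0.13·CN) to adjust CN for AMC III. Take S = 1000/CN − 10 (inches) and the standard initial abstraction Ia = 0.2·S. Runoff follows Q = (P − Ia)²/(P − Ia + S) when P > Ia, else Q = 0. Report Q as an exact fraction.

Q = 138762955081/16715643300 in ≈ 8.301 in

CN(III) from CN(II)=95: (23·95)/(10 + 0.13·95) = 43700/447 ≈ 97.763
Retention S: 1000/CN − 10 with CN=97.763 → S = 100/437 ≈ 0.229 in
Ia = 0.2S: 0.2·0.229 = 0.046 in (exactly 20/437)
Excess rainfall: 8.570 − 0.046 = 8.524 in; P > Ia so Q > 0
Runoff Q = (P−Ia)²/(P−Ia+S) = (8.524)²/(8.524+0.229) = 138762955081/16715643300 ≈ 8.301 in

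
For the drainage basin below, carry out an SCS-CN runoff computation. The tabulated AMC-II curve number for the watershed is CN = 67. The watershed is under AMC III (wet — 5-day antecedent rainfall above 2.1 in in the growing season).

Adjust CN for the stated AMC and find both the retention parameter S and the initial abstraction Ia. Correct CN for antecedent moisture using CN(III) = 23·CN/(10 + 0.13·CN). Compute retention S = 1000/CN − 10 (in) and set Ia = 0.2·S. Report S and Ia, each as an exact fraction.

Wet (AMC III): CN(III) = 23·67/(10 + 0.13·67) = 1541/(1871/100) = 154100/1871 ≈ 82.362
Retention S: 1000/CN − 10 with CN=82.362 → S = 3300/1541 ≈ 2.141 in
Initial abstraction Ia = S/5 = (3300/1541)/5 = 660/1541 ≈ 0.428 in

S = 3300/1541 in ≈ 2.141 in; Ia = 660/1541 in ≈ 0.428 in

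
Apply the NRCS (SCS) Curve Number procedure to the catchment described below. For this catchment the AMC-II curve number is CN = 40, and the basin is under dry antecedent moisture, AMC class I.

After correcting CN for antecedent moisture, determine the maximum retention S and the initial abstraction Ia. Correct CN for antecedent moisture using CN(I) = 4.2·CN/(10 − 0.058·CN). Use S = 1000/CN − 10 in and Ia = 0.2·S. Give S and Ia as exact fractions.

S = 250/7 in ≈ 35.714 in; Ia = 50/7 in ≈ 7.143 in

CN(I) from CN(II)=40: (4.2·40)/(10 − 0.058·40) = 175/8 ≈ 21.875
Max retention: S = 1000/(175/8) − 10 = 250/7 in (≈ 35.714 in)
Initial abstraction Ia = S/5 = (250/7)/5 = 50/7 ≈ 7.143 in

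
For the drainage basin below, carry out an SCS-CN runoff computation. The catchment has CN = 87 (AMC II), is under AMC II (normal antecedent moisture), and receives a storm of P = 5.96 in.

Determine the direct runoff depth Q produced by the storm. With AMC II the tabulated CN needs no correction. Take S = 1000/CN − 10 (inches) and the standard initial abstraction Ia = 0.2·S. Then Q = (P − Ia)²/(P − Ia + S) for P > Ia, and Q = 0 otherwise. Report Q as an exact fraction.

Q = 151609969/33849525 in ≈ 4.479 in

Average conditions: CN = 87 (no AMC adjustment).
Retention S: 1000/CN − 10 with CN=87.000 → S = 130/87 ≈ 1.494 in
Initial abstraction Ia = S/5 = (130/87)/5 = 26/87 ≈ 0.299 in
Since P=5.960 > Ia=0.299: effective rainfall P−Ia = 12313/2175 in
Q = (12313/2175)²/((12313/2175) + 130/87) = (151609969/4730625)/(15563/2175) = 151609969/33849525 in ≈ 4.479 in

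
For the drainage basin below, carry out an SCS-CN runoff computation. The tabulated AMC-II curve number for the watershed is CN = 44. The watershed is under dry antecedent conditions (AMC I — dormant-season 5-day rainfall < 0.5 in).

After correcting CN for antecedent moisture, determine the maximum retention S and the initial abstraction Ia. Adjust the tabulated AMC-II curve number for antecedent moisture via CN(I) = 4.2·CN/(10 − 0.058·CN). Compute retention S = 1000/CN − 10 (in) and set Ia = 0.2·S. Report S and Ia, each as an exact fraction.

S = 1000/33 in ≈ 30.303 in; Ia = 200/33 in ≈ 6.061 in

Adjust CN=44 to AMC I: 4.2·44/(10 − 0.058·44) → (924/5) ÷ (931/125) = 3300/133 ≈ 24.812
Retention S: 1000/CN − 10 with CN=24.812 → S = 1000/33 ≈ 30.303 in
Ia = 0.2·(1000/33) = 200/33 in ≈ 6.061 in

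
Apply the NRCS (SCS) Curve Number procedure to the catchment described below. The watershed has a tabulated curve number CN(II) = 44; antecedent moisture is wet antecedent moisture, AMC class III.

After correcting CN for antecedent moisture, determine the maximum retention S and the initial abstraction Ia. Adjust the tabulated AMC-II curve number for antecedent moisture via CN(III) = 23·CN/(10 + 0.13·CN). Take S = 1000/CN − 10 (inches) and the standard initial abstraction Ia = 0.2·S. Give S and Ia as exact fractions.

Adjust CN=44 to AMC III: 23·44/(10 + 0.13·44) → 1012 ÷ (393/25) = 25300/393 ≈ 64.377
Retention S: 1000/CN − 10 with CN=64.377 → S = 1400/253 ≈ 5.534 in
Ia = 0.2·(1400/253) = 280/253 in ≈ 1.107 in

S = 1400/253 in ≈ 5.534 in; Ia = 280/253 in ≈ 1.107 in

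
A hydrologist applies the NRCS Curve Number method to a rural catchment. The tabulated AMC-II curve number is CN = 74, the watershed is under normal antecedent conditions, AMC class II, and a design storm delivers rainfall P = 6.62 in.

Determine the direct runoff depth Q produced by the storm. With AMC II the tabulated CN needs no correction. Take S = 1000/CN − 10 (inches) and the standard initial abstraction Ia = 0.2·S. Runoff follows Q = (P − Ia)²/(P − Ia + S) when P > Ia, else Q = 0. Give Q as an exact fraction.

CN(II) = 74; AMC II needs no correction.
Retention S: 1000/CN − 10 with CN=74.000 → S = 130/37 ≈ 3.514 in
Initial abstraction Ia = S/5 = (130/37)/5 = 26/37 ≈ 0.703 in
Excess rainfall: 6.620 − 0.703 = 5.917 in; P > Ia so Q > 0
Q: (10947/1850)² ÷ (17447/1850) = 119836809/32276950 in (≈ 3.713 in)

Q = 119836809/32276950 in ≈ 3.713 in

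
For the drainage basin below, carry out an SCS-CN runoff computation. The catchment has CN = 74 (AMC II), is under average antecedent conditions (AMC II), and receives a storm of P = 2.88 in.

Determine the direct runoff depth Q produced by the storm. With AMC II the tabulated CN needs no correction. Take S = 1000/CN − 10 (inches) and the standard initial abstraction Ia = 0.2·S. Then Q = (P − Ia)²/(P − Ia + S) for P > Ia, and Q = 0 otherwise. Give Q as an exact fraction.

Q = 1014049/1217300 in ≈ 0.833 in

CN(II) = 74; AMC II needs no correction.
Retention S: 1000/CN − 10 with CN=74.000 → S = 130/37 ≈ 3.514 in
Initial abstraction Ia = S/5 = (130/37)/5 = 26/37 ≈ 0.703 in
Since P=2.880 > Ia=0.703: effective rainfall P−Ia = 2014/925 in
Runoff Q = (P−Ia)²/(P−Ia+S) = (2.177)²/(2.177+3.514) = 1014049/1217300 ≈ 0.833 in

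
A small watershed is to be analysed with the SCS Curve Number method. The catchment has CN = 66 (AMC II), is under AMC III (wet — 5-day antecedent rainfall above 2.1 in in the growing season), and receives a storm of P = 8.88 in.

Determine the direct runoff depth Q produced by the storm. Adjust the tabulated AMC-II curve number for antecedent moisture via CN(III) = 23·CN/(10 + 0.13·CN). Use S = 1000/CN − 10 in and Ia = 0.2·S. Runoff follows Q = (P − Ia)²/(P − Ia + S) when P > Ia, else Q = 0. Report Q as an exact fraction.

Q = 12799680002/1921199775 in ≈ 6.662 in

Adjust CN=66 to AMC III: 23·66/(10 + 0.13·66) → 1518 ÷ (929/50) = 75900/929 ≈ 81.701
Max retention: S = 1000/(75900/929) − 10 = 1700/759 in (≈ 2.240 in)
Initial abstraction Ia = S/5 = (1700/759)/5 = 340/759 ≈ 0.448 in
Excess rainfall: 8.880 − 0.448 = 8.432 in; P > Ia so Q > 0
Q = (159998/18975)²/((159998/18975) + 1700/759) = (25599360004/360050625)/(202498/18975) = 12799680002/1921199775 in ≈ 6.662 in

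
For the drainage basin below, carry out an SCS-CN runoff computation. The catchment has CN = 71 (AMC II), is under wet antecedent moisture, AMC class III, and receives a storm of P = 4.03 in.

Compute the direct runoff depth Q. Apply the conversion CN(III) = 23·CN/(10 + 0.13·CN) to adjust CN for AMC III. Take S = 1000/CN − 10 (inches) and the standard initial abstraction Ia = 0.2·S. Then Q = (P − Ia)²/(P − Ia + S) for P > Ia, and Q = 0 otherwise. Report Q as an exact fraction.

Wet (AMC III): CN(III) = 23·71/(10 + 0.13·71) = 1633/(1923/100) = 163300/1923 ≈ 84.919
Max retention: S = 1000/(163300/1923) − 10 = 2900/1633 in (≈ 1.776 in)
Ia = 0.2S: 0.2·1.776 = 0.355 in (exactly 580/1633)
Excess rainfall: 4.030 − 0.355 = 3.675 in; P > Ia so Q > 0
Runoff Q = (P−Ia)²/(P−Ia+S) = (3.675)²/(3.675+1.776) = 360118809801/145353166700 ≈ 2.478 in

Q = 360118809801/145353166700 in ≈ 2.478 in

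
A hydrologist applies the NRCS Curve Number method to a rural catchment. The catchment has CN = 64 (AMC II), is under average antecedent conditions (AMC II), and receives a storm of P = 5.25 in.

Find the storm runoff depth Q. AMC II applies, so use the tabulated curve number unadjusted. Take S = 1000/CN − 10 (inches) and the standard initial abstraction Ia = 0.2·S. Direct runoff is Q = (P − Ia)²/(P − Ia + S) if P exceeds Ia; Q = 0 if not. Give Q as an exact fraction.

Q = 363/208 in ≈ 1.745 in

CN(II) = 64; AMC II needs no correction.
Max retention: S = 1000/64 − 10 = 45/8 in (≈ 5.625 in)
Ia = 0.2S: 0.2·5.625 = 1.125 in (exactly 9/8)
Excess rainfall: 5.250 − 1.125 = 4.125 in; P > Ia so Q > 0
Q: (33/8)² ÷ (39/4) = 363/208 in (≈ 1.745 in)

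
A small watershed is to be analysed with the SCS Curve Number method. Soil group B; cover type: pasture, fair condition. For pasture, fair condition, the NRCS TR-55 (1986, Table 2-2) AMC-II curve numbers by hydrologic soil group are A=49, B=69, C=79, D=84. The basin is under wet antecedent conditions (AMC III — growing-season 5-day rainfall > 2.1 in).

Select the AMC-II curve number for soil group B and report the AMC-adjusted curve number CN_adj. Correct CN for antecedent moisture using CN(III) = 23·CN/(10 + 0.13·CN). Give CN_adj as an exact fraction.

CN_adj = 158700/1897 ≈ 83.658

NRCS table: pasture, fair condition, soil group B → CN(II) = 69
Adjust CN=69 to AMC III: 23·69/(10 + 0.13·69) → 1587 ÷ (1897/100) = 158700/1897 ≈ 83.658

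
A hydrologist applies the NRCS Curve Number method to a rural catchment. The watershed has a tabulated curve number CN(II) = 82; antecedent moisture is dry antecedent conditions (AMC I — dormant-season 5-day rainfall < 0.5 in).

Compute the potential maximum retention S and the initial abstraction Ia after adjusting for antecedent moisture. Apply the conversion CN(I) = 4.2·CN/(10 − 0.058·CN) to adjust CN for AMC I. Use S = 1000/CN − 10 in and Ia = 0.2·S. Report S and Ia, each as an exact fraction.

S = 1500/287 in ≈ 5.226 in; Ia = 300/287 in ≈ 1.045 in

CN(I) from CN(II)=82: (4.2·82)/(10 − 0.058·82) = 28700/437 ≈ 65.675
S = 1000/(28700/437) − 10 = 1500/287 in ≈ 5.226 in
Initial abstraction Ia = S/5 = (1500/287)/5 = 300/287 ≈ 1.045 in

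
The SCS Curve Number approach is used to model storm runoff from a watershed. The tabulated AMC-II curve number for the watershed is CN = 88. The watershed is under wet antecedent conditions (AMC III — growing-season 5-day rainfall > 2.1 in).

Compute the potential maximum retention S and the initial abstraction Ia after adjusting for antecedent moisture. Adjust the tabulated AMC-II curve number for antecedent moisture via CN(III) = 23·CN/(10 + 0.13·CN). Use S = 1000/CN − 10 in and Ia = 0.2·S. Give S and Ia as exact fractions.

Adjust CN=88 to AMC III: 23·88/(10 + 0.13·88) → 2024 ÷ (536/25) = 6325/67 ≈ 94.403
Retention S: 1000/CN − 10 with CN=94.403 → S = 150/253 ≈ 0.593 in
Initial abstraction Ia = S/5 = (150/253)/5 = 30/253 ≈ 0.119 in

S = 150/253 in ≈ 0.593 in; Ia = 30/253 in ≈ 0.119 in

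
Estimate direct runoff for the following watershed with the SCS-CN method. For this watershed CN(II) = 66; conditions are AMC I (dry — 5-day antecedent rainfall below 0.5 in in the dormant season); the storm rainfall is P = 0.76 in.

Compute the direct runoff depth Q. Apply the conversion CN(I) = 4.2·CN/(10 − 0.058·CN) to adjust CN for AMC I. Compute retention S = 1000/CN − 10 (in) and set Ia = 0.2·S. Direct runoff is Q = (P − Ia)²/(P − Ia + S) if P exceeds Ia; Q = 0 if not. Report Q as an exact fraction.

Q = 0 in ≈ 0.000 in

Adjust CN=66 to AMC I: 4.2·66/(10 − 0.058·66) → (1386/5) ÷ (1543/250) = 69300/1543 ≈ 44.913
Retention S: 1000/CN − 10 with CN=44.913 → S = 8500/693 ≈ 12.266 in
Ia = 0.2S: 0.2·12.266 = 2.453 in (exactly 1700/693)
P = 0.760 ≤ Ia = 2.453 in: entire storm abstracted, Q = 0.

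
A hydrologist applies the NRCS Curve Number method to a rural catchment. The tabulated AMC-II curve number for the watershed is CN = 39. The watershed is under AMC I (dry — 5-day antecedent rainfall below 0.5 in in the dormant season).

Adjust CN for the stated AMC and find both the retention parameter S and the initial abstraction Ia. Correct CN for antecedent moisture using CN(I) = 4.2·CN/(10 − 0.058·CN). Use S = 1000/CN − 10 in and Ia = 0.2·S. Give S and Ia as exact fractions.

S = 30500/819 in ≈ 37.241 in; Ia = 6100/819 in ≈ 7.448 in

Dry (AMC I): CN(I) = 4.2·39/(10 − 0.058·39) = (819/5)/(3869/500) = 81900/3869 ≈ 21.168
Max retention: S = 1000/(81900/3869) − 10 = 30500/819 in (≈ 37.241 in)
Ia = 0.2·(30500/819) = 6100/819 in ≈ 7.448 in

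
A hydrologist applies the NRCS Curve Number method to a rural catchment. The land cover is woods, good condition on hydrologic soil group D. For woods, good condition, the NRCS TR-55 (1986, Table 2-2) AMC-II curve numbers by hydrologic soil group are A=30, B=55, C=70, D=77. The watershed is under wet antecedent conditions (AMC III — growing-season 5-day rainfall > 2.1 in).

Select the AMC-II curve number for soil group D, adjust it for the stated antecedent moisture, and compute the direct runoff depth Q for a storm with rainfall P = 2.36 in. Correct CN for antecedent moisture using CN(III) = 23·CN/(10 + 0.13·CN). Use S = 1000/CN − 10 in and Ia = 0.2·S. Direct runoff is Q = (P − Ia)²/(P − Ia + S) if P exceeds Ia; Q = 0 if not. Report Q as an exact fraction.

Q = 16345849/12595275 in ≈ 1.298 in

NRCS table: woods, good condition, soil group D → CN(II) = 77
CN(III) from CN(II)=77: (23·77)/(10 + 0.13·77) = 7700/87 ≈ 88.506
Max retention: S = 1000/(7700/87) − 10 = 100/77 in (≈ 1.299 in)
Ia = 0.2·(100/77) = 20/77 in ≈ 0.260 in
Since P=2.360 > Ia=0.260: effective rainfall P−Ia = 4043/1925 in
Q = (4043/1925)²/((4043/1925) + 100/77) = (16345849/3705625)/(6543/1925) = 16345849/12595275 in ≈ 1.298 in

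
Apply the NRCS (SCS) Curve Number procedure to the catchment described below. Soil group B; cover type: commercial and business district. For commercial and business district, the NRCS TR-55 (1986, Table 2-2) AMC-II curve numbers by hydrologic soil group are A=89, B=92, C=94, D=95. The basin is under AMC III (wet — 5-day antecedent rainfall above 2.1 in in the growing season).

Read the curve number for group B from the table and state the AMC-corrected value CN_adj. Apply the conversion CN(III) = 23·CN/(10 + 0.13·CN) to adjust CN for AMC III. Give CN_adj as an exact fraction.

NRCS table: commercial and business district, soil group B → CN(II) = 92
Adjust CN=92 to AMC III: 23·92/(10 + 0.13·92) → 2116 ÷ (549/25) = 52900/549 ≈ 96.357

CN_adj = 52900/549 ≈ 96.357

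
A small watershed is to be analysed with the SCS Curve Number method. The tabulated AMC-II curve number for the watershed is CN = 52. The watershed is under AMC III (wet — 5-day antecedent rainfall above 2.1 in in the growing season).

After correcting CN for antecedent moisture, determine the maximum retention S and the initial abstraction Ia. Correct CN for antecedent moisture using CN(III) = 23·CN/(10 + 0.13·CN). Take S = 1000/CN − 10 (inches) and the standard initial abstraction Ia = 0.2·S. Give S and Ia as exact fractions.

Wet (AMC III): CN(III) = 23·52/(10 + 0.13·52) = 1196/(419/25) = 29900/419 ≈ 71.360
S = 1000/(29900/419) − 10 = 1200/299 in ≈ 4.013 in
Initial abstraction Ia = S/5 = (1200/299)/5 = 240/299 ≈ 0.803 in

S = 1200/299 in ≈ 4.013 in; Ia = 240/299 in ≈ 0.803 in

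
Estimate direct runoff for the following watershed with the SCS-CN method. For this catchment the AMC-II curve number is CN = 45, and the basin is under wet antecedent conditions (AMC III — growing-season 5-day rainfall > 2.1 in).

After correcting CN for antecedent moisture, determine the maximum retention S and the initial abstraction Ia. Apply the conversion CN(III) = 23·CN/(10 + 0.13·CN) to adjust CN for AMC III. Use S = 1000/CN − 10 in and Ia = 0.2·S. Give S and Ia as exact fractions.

S = 1100/207 in ≈ 5.314 in; Ia = 220/207 in ≈ 1.063 in

Adjust CN=45 to AMC III: 23·45/(10 + 0.13·45) → 1035 ÷ (317/20) = 20700/317 ≈ 65.300
Retention S: 1000/CN − 10 with CN=65.300 → S = 1100/207 ≈ 5.314 in
Ia = 0.2S: 0.2·5.314 = 1.063 in (exactly 220/207)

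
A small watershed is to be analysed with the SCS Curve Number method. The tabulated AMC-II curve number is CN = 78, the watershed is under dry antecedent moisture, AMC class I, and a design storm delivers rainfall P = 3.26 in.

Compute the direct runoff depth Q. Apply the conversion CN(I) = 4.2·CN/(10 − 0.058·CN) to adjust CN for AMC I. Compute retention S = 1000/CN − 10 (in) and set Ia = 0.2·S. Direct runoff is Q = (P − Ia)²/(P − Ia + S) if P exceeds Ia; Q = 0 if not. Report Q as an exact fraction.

CN(I) from CN(II)=78: (4.2·78)/(10 − 0.058·78) = 81900/1369 ≈ 59.825
Retention S: 1000/CN − 10 with CN=59.825 → S = 5500/819 ≈ 6.716 in
Ia = 0.2S: 0.2·6.716 = 1.343 in (exactly 1100/819)
P − Ia = 3.260 − 1.343 = 78497/40950 ≈ 1.917 in (> 0, runoff occurs)
Q = (78497/40950)²/((78497/40950) + 5500/819) = (6161779009/1676902500)/(353497/40950) = 6161779009/14475702150 in ≈ 0.426 in

Q = 6161779009/14475702150 in ≈ 0.426 in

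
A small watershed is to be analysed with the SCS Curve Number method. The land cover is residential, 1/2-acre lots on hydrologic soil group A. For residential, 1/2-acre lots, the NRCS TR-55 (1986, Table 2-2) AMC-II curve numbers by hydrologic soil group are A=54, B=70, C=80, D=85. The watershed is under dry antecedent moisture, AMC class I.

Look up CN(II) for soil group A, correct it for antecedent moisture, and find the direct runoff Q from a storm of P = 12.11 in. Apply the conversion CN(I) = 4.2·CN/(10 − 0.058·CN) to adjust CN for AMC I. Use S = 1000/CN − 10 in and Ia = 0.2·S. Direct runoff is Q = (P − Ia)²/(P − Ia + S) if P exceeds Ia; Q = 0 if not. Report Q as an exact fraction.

Q = 208517349769/91096317900 in ≈ 2.289 in

NRCS table: residential, 1/2-acre lots, soil group A → CN(II) = 54
CN(I) from CN(II)=54: (4.2·54)/(10 − 0.058·54) = 56700/1717 ≈ 33.023
Retention S: 1000/CN − 10 with CN=33.023 → S = 11500/567 ≈ 20.282 in
Ia = 0.2S: 0.2·20.282 = 4.056 in (exactly 2300/567)
Excess rainfall: 12.110 − 4.056 = 8.054 in; P > Ia so Q > 0
Runoff Q = (P−Ia)²/(P−Ia+S) = (8.054)²/(8.054+20.282) = 208517349769/91096317900 ≈ 2.289 in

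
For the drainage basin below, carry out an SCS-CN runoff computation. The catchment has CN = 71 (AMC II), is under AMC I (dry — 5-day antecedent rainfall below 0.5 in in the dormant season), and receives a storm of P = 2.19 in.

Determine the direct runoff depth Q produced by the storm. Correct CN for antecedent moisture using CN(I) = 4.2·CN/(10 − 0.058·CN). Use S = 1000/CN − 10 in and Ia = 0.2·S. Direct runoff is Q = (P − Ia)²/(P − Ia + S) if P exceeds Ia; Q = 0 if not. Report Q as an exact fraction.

Dry (AMC I): CN(I) = 4.2·71/(10 − 0.058·71) = (1491/5)/(2941/500) = 149100/2941 ≈ 50.697
S = 1000/(149100/2941) − 10 = 14500/1491 in ≈ 9.725 in
Ia = 0.2·(14500/1491) = 2900/1491 in ≈ 1.945 in
Since P=2.190 > Ia=1.945: effective rainfall P−Ia = 36529/149100 in
Q: (36529/149100)² ÷ (1486529/149100) = 1334367841/221641473900 in (≈ 0.006 in)

Q = 1334367841/221641473900 in ≈ 0.006 in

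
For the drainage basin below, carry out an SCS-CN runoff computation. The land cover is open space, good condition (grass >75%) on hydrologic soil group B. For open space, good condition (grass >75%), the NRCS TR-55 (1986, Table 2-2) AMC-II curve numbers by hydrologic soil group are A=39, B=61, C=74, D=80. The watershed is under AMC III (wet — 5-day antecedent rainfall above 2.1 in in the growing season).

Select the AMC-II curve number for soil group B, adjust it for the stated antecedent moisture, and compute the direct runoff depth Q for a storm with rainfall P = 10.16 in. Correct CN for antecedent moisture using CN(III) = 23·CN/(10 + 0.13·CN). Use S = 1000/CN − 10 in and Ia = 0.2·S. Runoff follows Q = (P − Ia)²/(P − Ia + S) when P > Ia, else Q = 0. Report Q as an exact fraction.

NRCS table: open space, good condition (grass >75%), soil group B → CN(II) = 61
CN(III) from CN(II)=61: (23·61)/(10 + 0.13·61) = 140300/1793 ≈ 78.249
S = 1000/(140300/1793) − 10 = 3900/1403 in ≈ 2.780 in
Ia = 0.2·(3900/1403) = 780/1403 in ≈ 0.556 in
Excess rainfall: 10.160 − 0.556 = 9.604 in; P > Ia so Q > 0
Q = (336862/35075)²/((336862/35075) + 3900/1403) = (113476007044/1230255625)/(434362/35075) = 56738003522/7617623575 in ≈ 7.448 in

Q = 56738003522/7617623575 in ≈ 7.448 in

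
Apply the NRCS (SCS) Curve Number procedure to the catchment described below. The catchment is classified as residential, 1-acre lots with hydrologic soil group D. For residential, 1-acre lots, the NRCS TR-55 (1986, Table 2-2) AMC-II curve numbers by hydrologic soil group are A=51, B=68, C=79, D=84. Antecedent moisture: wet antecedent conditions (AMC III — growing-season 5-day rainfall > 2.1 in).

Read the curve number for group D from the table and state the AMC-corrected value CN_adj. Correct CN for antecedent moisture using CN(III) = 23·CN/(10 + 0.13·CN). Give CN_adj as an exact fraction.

CN_adj = 48300/523 ≈ 92.352

NRCS table: residential, 1-acre lots, soil group D → CN(II) = 84
Adjust CN=84 to AMC III: 23·84/(10 + 0.13·84) → 1932 ÷ (523/25) = 48300/523 ≈ 92.352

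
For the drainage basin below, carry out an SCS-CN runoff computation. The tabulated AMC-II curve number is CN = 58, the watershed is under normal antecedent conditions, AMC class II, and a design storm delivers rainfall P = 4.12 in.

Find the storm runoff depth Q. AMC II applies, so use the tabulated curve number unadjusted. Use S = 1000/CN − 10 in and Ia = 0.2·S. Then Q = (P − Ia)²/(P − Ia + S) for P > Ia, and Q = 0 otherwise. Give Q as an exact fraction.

AMC II — tabulated CN = 58 applies directly.
Retention S: 1000/CN − 10 with CN=58.000 → S = 210/29 ≈ 7.241 in
Ia = 0.2S: 0.2·7.241 = 1.448 in (exactly 42/29)
Excess rainfall: 4.120 − 1.448 = 2.672 in; P > Ia so Q > 0
Q: (1937/725)² ÷ (7187/725) = 3751969/5210575 in (≈ 0.720 in)

Q = 3751969/5210575 in ≈ 0.720 in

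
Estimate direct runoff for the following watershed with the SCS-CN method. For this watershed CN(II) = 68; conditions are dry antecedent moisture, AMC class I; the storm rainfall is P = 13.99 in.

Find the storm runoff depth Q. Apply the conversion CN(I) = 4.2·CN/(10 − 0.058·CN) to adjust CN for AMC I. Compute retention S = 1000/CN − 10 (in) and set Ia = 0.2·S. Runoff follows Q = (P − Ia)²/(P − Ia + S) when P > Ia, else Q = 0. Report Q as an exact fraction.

Adjust CN=68 to AMC I: 4.2·68/(10 − 0.058·68) → (1428/5) ÷ (757/125) = 35700/757 ≈ 47.160
Retention S: 1000/CN − 10 with CN=47.160 → S = 4000/357 ≈ 11.204 in
Initial abstraction Ia = S/5 = (4000/357)/5 = 800/357 ≈ 2.241 in
Since P=13.990 > Ia=2.241: effective rainfall P−Ia = 419443/35700 in
Q = (419443/35700)²/((419443/35700) + 4000/357) = (175932430249/1274490000)/(819443/35700) = 175932430249/29254115100 in ≈ 6.014 in

Q = 175932430249/29254115100 in ≈ 6.014 in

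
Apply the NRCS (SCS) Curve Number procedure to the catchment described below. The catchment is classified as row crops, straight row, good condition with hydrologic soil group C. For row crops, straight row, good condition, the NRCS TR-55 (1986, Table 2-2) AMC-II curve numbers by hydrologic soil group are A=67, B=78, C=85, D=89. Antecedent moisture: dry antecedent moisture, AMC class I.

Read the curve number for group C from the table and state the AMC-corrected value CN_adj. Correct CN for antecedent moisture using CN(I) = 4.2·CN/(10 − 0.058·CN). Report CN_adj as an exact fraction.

CN_adj = 11900/169 ≈ 70.414

NRCS table: row crops, straight row, good condition, soil group C → CN(II) = 85
Adjust CN=85 to AMC I: 4.2·85/(10 − 0.058·85) → 357 ÷ (507/100) = 11900/169 ≈ 70.414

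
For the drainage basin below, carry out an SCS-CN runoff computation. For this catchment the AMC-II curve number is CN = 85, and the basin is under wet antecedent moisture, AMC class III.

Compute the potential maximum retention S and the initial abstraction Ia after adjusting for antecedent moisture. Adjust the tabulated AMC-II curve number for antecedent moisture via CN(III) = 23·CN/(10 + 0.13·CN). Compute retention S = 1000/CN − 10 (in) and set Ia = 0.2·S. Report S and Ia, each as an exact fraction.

S = 300/391 in ≈ 0.767 in; Ia = 60/391 in ≈ 0.153 in

CN(III) from CN(II)=85: (23·85)/(10 + 0.13·85) = 39100/421 ≈ 92.874
Max retention: S = 1000/(39100/421) − 10 = 300/391 in (≈ 0.767 in)
Initial abstraction Ia = S/5 = (300/391)/5 = 60/391 ≈ 0.153 in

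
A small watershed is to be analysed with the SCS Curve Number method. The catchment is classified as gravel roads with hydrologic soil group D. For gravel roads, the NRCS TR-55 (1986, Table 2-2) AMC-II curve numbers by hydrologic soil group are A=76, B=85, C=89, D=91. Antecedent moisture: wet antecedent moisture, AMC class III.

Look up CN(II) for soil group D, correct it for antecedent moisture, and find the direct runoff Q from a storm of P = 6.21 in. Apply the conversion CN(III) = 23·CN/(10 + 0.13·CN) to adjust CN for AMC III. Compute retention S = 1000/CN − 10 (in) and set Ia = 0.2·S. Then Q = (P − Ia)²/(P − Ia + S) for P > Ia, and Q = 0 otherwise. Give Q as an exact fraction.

Q = 182543417001/31900878100 in ≈ 5.722 in

NRCS table: gravel roads, soil group D → CN(II) = 91
CN(III) from CN(II)=91: (23·91)/(10 + 0.13·91) = 209300/2183 ≈ 95.877
S = 1000/(209300/2183) − 10 = 900/2093 in ≈ 0.430 in
Initial abstraction Ia = S/5 = (900/2093)/5 = 180/2093 ≈ 0.086 in
P − Ia = 6.210 − 0.086 = 1281753/209300 ≈ 6.124 in (> 0, runoff occurs)
Runoff Q = (P−Ia)²/(P−Ia+S) = (6.124)²/(6.124+0.430) = 182543417001/31900878100 ≈ 5.722 in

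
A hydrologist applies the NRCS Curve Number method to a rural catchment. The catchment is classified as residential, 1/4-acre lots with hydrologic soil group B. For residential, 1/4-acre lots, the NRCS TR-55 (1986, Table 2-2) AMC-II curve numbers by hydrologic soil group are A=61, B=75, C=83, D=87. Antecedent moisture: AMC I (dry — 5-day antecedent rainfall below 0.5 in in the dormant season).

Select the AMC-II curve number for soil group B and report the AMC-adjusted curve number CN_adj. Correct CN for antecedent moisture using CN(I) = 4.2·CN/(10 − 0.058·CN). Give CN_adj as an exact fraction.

CN_adj = 6300/113 ≈ 55.752

NRCS table: residential, 1/4-acre lots, soil group B → CN(II) = 75
Adjust CN=75 to AMC I: 4.2·75/(10 − 0.058·75) → 315 ÷ (113/20) = 6300/113 ≈ 55.752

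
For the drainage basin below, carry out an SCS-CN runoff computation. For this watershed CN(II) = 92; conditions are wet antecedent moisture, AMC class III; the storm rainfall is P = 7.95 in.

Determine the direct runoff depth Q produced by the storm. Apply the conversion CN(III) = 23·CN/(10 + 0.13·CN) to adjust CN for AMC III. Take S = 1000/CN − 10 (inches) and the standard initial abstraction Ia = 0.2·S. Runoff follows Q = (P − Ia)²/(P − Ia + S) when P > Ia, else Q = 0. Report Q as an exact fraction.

Q = 6940722721/923750380 in ≈ 7.514 in

CN(III) from CN(II)=92: (23·92)/(10 + 0.13·92) = 52900/549 ≈ 96.357
S = 1000/(52900/549) − 10 = 200/529 in ≈ 0.378 in
Ia = 0.2·(200/529) = 40/529 in ≈ 0.076 in
Since P=7.950 > Ia=0.076: effective rainfall P−Ia = 83311/10580 in
Runoff Q = (P−Ia)²/(P−Ia+S) = (7.874)²/(7.874+0.378) = 6940722721/923750380 ≈ 7.514 in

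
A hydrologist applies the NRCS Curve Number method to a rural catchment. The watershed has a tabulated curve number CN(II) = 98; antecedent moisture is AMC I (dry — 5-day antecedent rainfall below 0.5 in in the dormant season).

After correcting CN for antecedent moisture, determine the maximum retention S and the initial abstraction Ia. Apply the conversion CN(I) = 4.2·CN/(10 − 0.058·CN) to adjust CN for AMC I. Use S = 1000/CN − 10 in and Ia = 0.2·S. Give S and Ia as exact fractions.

S = 500/1029 in ≈ 0.486 in; Ia = 100/1029 in ≈ 0.097 in

Dry (AMC I): CN(I) = 4.2·98/(10 − 0.058·98) = (2058/5)/(1079/250) = 102900/1079 ≈ 95.366
Retention S: 1000/CN − 10 with CN=95.366 → S = 500/1029 ≈ 0.486 in
Initial abstraction Ia = S/5 = (500/1029)/5 = 100/1029 ≈ 0.097 in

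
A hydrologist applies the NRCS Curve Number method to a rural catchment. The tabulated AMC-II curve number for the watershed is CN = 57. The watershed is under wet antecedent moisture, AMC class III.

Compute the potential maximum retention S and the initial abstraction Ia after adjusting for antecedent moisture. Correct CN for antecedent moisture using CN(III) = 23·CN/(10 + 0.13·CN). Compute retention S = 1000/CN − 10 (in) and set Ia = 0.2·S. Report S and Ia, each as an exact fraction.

S = 4300/1311 in ≈ 3.280 in; Ia = 860/1311 in ≈ 0.656 in

Adjust CN=57 to AMC III: 23·57/(10 + 0.13·57) → 1311 ÷ (1741/100) = 131100/1741 ≈ 75.302
Retention S: 1000/CN − 10 with CN=75.302 → S = 4300/1311 ≈ 3.280 in
Initial abstraction Ia = S/5 = (4300/1311)/5 = 860/1311 ≈ 0.656 in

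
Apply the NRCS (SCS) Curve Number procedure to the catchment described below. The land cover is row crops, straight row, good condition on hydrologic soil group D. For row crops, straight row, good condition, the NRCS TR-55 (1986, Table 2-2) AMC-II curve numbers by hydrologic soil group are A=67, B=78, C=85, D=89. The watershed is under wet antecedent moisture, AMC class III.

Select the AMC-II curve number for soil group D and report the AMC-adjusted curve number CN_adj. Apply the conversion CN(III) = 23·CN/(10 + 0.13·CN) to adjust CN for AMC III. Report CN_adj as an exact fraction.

NRCS table: row crops, straight row, good condition, soil group D → CN(II) = 89
Wet (AMC III): CN(III) = 23·89/(10 + 0.13·89) = 2047/(2157/100) = 204700/2157 ≈ 94.900

CN_adj = 204700/2157 ≈ 94.900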